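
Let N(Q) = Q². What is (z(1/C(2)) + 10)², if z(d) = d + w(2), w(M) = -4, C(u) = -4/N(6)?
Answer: 9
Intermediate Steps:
C(u) = -⅑ (C(u) = -4/(6²) = -4/36 = -4*1/36 = -⅑)
z(d) = -4 + d (z(d) = d - 4 = -4 + d)
(z(1/C(2)) + 10)² = ((-4 + 1/(-⅑)) + 10)² = ((-4 - 9) + 10)² = (-13 + 10)² = (-3)² = 9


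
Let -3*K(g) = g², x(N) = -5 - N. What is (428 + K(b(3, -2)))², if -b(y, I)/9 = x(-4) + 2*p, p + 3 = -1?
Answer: 3094081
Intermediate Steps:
p = -4 (p = -3 - 1 = -4)
b(y, I) = 81 (b(y, I) = -9*((-5 - 1*(-4)) + 2*(-4)) = -9*((-5 + 4) - 8) = -9*(-1 - 8) = -9*(-9) = 81)
K(g) = -g²/3
(428 + K(b(3, -2)))² = (428 - ⅓*81²)² = (428 - ⅓*6561)² = (428 - 2187)² = (-1759)² = 3094081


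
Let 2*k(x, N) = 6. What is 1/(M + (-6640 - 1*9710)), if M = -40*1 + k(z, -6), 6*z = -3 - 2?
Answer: -1/16387 ≈ -6.1024e-5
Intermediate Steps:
z = -⅚ (z = (-3 - 2)/6 = (⅙)*(-5) = -⅚ ≈ -0.83333)
k(x, N) = 3 (k(x, N) = (½)*6 = 3)
M = -37 (M = -40*1 + 3 = -40 + 3 = -37)
1/(M + (-6640 - 1*9710)) = 1/(-37 + (-6640 - 1*9710)) = 1/(-37 + (-6640 - 9710)) = 1/(-37 - 16350) = 1/(-16387) = -1/16387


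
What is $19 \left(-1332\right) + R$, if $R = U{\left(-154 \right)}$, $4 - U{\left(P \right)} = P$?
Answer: $-25150$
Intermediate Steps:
$U{\left(P \right)} = 4 - P$
$R = 158$ ($R = 4 - -154 = 4 + 154 = 158$)
$19 \left(-1332\right) + R = 19 \left(-1332\right) + 158 = -25308 + 158 = -25150$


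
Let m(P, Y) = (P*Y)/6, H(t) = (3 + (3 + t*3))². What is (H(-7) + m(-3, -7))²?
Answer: 208849/4 ≈ 52212.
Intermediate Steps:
H(t) = (6 + 3*t)² (H(t) = (3 + (3 + 3*t))² = (6 + 3*t)²)
m(P, Y) = P*Y/6 (m(P, Y) = (P*Y)*(⅙) = P*Y/6)
(H(-7) + m(-3, -7))² = (9*(2 - 7)² + (⅙)*(-3)*(-7))² = (9*(-5)² + 7/2)² = (9*25 + 7/2)² = (225 + 7/2)² = (457/2)² = 208849/4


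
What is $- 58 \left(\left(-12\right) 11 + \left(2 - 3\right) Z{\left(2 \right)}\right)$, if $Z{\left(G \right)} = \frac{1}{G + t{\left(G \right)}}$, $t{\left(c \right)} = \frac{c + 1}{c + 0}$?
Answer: $\frac{53708}{7} \approx 7672.6$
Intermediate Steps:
$t{\left(c \right)} = \frac{1 + c}{c}$
$Z{\left(G \right)} = \frac{1}{G + \frac{1 + G}{G}}$
$- 58 \left(\left(-12\right) 11 + \left(2 - 3\right) Z{\left(2 \right)}\right) = - 58 \left(\left(-12\right) 11 + \left(2 - 3\right) \frac{2}{1 + 2 + 2^{2}}\right) = - 58 \left(-132 - \frac{2}{1 + 2 + 4}\right) = - 58 \left(-132 - \frac{2}{7}\right) = \left(-58\right) \left(- \frac{926}{7}\right) = \frac{53708}{7}$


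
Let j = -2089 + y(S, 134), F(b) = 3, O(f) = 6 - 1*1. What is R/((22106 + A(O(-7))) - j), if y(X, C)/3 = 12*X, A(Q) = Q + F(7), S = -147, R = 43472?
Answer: 43472/29495 ≈ 1.4739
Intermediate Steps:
O(f) = 5 (O(f) = 6 - 1 = 5)
A(Q) = 3 + Q (A(Q) = Q + 3 = 3 + Q)
y(X, C) = 36*X (y(X, C) = 3*(12*X) = 36*X)
j = -7381 (j = -2089 + 36*(-147) = -2089 - 5292 = -7381)
R/((22106 + A(O(-7))) - j) = 43472/((22106 + (3 + 5)) - 1*(-7381)) = 43472/((22106 + 8) + 7381) = 43472/(22114 + 7381) = 43472/29495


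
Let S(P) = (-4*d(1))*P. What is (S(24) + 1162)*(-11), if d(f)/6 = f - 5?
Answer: -38126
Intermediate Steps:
d(f) = -30 + 6*f (d(f) = 6*(f - 5) = 6*(-5 + f) = -30 + 6*f)
S(P) = 96*P (S(P) = (-4*(-30 + 6*1))*P = (-4*(-30 + 6))*P = (-4*(-24))*P = 96*P)
(S(24) + 1162)*(-11) = (96*24 + 1162)*(-11) = (2304 + 1162)*(-11) = 3466*(-11) = -38126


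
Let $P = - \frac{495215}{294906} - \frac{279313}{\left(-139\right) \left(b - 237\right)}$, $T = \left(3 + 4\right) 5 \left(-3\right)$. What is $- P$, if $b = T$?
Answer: $\frac{8826050854}{1168270119} \approx 7.5548$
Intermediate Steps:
$T = -105$ ($T = 7 \cdot 5 \left(-3\right) = 35 \left(-3\right) = -105$)
$b = -105$
$P = - \frac{8826050854}{1168270119}$ ($P = - \frac{495215}{294906} - \frac{279313}{\left(-139\right) \left(-105 - 237\right)} = \left(-495215\right) \frac{1}{294906} - \frac{279313}{\left(-139\right) \left(-342\right)} = - \frac{495215}{294906} - \frac{279313}{47538} = - \frac{8826050854}{1168270119} \approx -7.5548$)
$- P = \left(-1\right) \left(- \frac{8826050854}{1168270119}\right) = \frac{8826050854}{1168270119}$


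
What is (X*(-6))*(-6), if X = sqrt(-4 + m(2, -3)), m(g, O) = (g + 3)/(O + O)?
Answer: 6*I*sqrt(174) ≈ 79.145*I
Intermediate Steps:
m(g, O) = (3 + g)/(2*O) (m(g, O) = (3 + g)/((2*O)) = (3 + g)*(1/(2*O)) = (3 + g)/(2*O))
X = I*sqrt(174)/6 (X = sqrt(-4 + (1/2)*(3 + 2)/(-3)) = sqrt(-4 + (1/2)*(-1/3)*5) = sqrt(-4 - 5/6) = sqrt(-29/6) = I*sqrt(174)/6 ≈ 2.1985*I)
(X*(-6))*(-6) = ((I*sqrt(174)/6)*(-6))*(-6) = -I*sqrt(174)*(-6) = 6*I*sqrt(174)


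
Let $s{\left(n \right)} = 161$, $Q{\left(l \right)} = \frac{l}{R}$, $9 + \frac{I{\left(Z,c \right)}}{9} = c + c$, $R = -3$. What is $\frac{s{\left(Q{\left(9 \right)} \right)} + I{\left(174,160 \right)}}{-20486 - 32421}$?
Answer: $- \frac{2960}{52907} \approx -0.055947$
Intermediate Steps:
$I{\left(Z,c \right)} = -81 + 18 c$ ($I{\left(Z,c \right)} = -81 + 9 \left(c + c\right) = -81 + 9 \cdot 2 c = -81 + 18 c$)
$Q{\left(l \right)} = - \frac{l}{3}$ ($Q{\left(l \right)} = \frac{l}{-3} = l \left(- \frac{1}{3}\right) = - \frac{l}{3}$)
$\frac{s{\left(Q{\left(9 \right)} \right)} + I{\left(174,160 \right)}}{-20486 - 32421} = \frac{161 + \left(-81 + 18 \cdot 160\right)}{-20486 - 32421} = \frac{161 + \left(-81 + 2880\right)}{-52907} = \left(161 + 2799\right) \left(- \frac{1}{52907}\right) = 2960 \left(- \frac{1}{52907}\right) = - \frac{2960}{52907}$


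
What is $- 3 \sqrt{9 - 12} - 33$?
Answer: $-33 - 3 i \sqrt{3} \approx -33.0 - 5.1962 i$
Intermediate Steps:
$- 3 \sqrt{9 - 12} - 33 = - 3 \sqrt{-3} - 33 = - 3 i \sqrt{3} - 33 = -33 - 3 i \sqrt{3}$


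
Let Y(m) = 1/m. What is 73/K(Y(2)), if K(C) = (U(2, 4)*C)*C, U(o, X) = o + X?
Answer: 146/3 ≈ 48.667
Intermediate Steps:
U(o, X) = X + o
Y(m) = 1/m
K(C) = 6*C**2 (K(C) = ((4 + 2)*C)*C = (6*C)*C = 6*C**2)
73/K(Y(2)) = 73/((6*(1/2)**2)) = 73/((6*(1/4))) = 73/(3/2) = 73*(2/3) = 146/3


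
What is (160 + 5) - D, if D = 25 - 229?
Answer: 369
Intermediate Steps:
D = -204
(160 + 5) - D = (160 + 5) - 1*(-204) = 165 + 204 = 369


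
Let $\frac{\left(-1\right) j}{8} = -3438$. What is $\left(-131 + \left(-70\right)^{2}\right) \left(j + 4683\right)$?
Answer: $153499803$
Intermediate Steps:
$j = 27504$ ($j = \left(-8\right) \left(-3438\right) = 27504$)
$\left(-131 + \left(-70\right)^{2}\right) \left(j + 4683\right) = \left(-131 + \left(-70\right)^{2}\right) \left(27504 + 4683\right) = \left(-131 + 4900\right) 32187 = 4769 \cdot 32187 = 153499803$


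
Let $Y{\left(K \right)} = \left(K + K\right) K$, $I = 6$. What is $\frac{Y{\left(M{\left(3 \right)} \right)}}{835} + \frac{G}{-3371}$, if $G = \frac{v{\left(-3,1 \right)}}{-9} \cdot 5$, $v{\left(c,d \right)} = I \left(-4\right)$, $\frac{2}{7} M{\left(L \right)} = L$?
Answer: $\frac{4393033}{16888710} \approx 0.26012$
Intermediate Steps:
$M{\left(L \right)} = \frac{7 L}{2}$
$v{\left(c,d \right)} = -24$ ($v{\left(c,d \right)} = 6 \left(-4\right) = -24$)
$Y{\left(K \right)} = 2 K^{2}$ ($Y{\left(K \right)} = 2 K K = 2 K^{2}$)
$G = \frac{40}{3}$ ($G = \frac{1}{-9} \left(-24\right) 5 = \left(- \frac{1}{9}\right) \left(-24\right) 5 = \frac{8}{3} \cdot 5 = \frac{40}{3} \approx 13.333$)
$\frac{Y{\left(M{\left(3 \right)} \right)}}{835} + \frac{G}{-3371} = \frac{2 \left(\frac{7}{2} \cdot 3\right)^{2}}{835} + \frac{40}{3 \left(-3371\right)} = 2 \left(\frac{21}{2}\right)^{2} \cdot \frac{1}{835} + \frac{40}{3} \left(- \frac{1}{3371}\right) = 2 \cdot \frac{441}{4} \cdot \frac{1}{835} - \frac{40}{10113} = \frac{441}{2} \cdot \frac{1}{835} - \frac{40}{10113} = \frac{441}{1670} - \frac{40}{10113} = \frac{4393033}{16888710}$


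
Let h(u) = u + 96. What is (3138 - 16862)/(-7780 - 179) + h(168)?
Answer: 2114900/7959 ≈ 265.72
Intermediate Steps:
h(u) = 96 + u
(3138 - 16862)/(-7780 - 179) + h(168) = (3138 - 16862)/(-7780 - 179) + (96 + 168) = -13724/(-7959) + 264 = -13724*(-1/7959) + 264 = 13724/7959 + 264 = 2114900/7959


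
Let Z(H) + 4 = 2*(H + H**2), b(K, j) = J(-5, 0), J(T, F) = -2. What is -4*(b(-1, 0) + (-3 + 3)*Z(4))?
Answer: 8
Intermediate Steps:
b(K, j) = -2
Z(H) = -4 + 2*H + 2*H**2 (Z(H) = -4 + 2*(H + H**2) = -4 + (2*H + 2*H**2) = -4 + 2*H + 2*H**2)
-4*(b(-1, 0) + (-3 + 3)*Z(4)) = -4*(-2 + (-3 + 3)*(-4 + 2*4 + 2*4**2)) = -4*(-2 + 0*(-4 + 8 + 2*16)) = -4*(-2 + 0*(-4 + 8 + 32)) = -4*(-2 + 0*36) = -4*(-2 + 0) = -4*(-2) = 8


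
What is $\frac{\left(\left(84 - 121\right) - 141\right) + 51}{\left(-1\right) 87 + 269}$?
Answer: $- \frac{127}{182} \approx -0.6978$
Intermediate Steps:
$\frac{\left(\left(84 - 121\right) - 141\right) + 51}{\left(-1\right) 87 + 269} = \frac{\left(-37 - 141\right) + 51}{-87 + 269} = \frac{-178 + 51}{182} = \left(-127\right) \frac{1}{182} = - \frac{127}{182}$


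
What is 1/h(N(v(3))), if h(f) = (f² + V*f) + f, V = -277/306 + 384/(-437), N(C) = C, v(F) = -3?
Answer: 44574/505997 ≈ 0.088091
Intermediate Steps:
V = -238553/133722 (V = -277*1/306 + 384*(-1/437) = -277/306 - 384/437 = -238553/133722 ≈ -1.7839)
h(f) = f² - 104831*f/133722 (h(f) = (f² - 238553*f/133722) + f = f² - 104831*f/133722)
1/h(N(v(3))) = 1/((1/133722)*(-3)*(-104831 + 133722*(-3))) = 1/((1/133722)*(-3)*(-104831 - 401166)) = 1/((1/133722)*(-3)*(-505997)) = 1/(505997/44574) = 44574/505997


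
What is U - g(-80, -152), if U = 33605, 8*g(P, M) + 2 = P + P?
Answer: 134501/4 ≈ 33625.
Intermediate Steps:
g(P, M) = -1/4 + P/4 (g(P, M) = -1/4 + (P + P)/8 = -1/4 + (2*P)/8 = -1/4 + P/4)
U - g(-80, -152) = 33605 - (-1/4 + (1/4)*(-80)) = 33605 - (-1/4 - 20) = 33605 - 1*(-81/4) = 33605 + 81/4 = 134501/4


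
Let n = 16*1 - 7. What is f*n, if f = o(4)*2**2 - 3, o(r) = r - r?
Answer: -27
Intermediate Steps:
n = 9 (n = 16 - 7 = 9)
o(r) = 0
f = -3 (f = 0*2**2 - 3 = 0*4 - 3 = 0 - 3 = -3)
f*n = -3*9 = -27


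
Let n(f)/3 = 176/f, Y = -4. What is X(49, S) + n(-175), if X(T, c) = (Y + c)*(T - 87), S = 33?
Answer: -193378/175 ≈ -1105.0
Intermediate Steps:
X(T, c) = (-87 + T)*(-4 + c) (X(T, c) = (-4 + c)*(T - 87) = (-4 + c)*(-87 + T) = (-87 + T)*(-4 + c))
n(f) = 528/f (n(f) = 3*(176/f) = 528/f)
X(49, S) + n(-175) = (348 - 87*33 - 4*49 + 49*33) + 528/(-175) = (348 - 2871 - 196 + 1617) + 528*(-1/175) = -1102 - 528/175 = -193378/175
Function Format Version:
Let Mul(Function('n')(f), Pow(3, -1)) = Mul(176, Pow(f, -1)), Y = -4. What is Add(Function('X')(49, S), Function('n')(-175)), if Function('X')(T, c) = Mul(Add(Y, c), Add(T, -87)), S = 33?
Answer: Rational(-193378, 175) ≈ -1105.0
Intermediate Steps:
Function('X')(T, c) = Mul(Add(-87, T), Add(-4, c)) (Function('X')(T, c) = Mul(Add(-4, c), Add(T, -87)) = Mul(Add(-4, c), Add(-87, T)) = Mul(Add(-87, T), Add(-4, c)))
Function('n')(f) = Mul(528, Pow(f, -1)) (Function('n')(f) = Mul(3, Mul(176, Pow(f, -1))) = Mul(528, Pow(f, -1)))
Add(Function('X')(49, S), Function('n')(-175)) = Add(Add(348, Mul(-87, 33), Mul(-4, 49), Mul(49, 33)), Mul(528, Pow(-175, -1))) = Add(Add(348, -2871, -196, 1617), Mul(528, Rational(-1, 175))) = Add(-1102, Rational(-528, 175)) = Rational(-193378, 175)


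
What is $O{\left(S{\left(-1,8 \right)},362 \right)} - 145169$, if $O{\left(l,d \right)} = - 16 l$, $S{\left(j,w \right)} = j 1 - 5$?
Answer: $-145073$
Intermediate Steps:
$S{\left(j,w \right)} = -5 + j$ ($S{\left(j,w \right)} = j - 5 = -5 + j$)
$O{\left(S{\left(-1,8 \right)},362 \right)} - 145169 = - 16 \left(-5 - 1\right) - 145169 = \left(-16\right) \left(-6\right) - 145169 = 96 - 145169 = -145073$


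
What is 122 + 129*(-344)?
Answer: -44254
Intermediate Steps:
122 + 129*(-344) = 122 - 44376 = -44254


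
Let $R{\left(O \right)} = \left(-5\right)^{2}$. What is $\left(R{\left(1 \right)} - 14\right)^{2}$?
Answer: $121$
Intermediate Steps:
$R{\left(O \right)} = 25$
$\left(R{\left(1 \right)} - 14\right)^{2} = \left(25 - 14\right)^{2} = 11^{2} = 121$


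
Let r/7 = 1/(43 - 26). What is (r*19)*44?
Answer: 5852/17 ≈ 344.24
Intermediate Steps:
r = 7/17 (r = 7/(43 - 26) = 7/17 ≈ 0.41176)
(r*19)*44 = ((7/17)*19)*44 = (133/17)*44 = 5852/17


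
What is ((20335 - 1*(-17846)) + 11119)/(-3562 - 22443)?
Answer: -9860/5201 ≈ -1.8958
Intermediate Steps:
((20335 - 1*(-17846)) + 11119)/(-3562 - 22443) = ((20335 + 17846) + 11119)/(-26005) = (38181 + 11119)*(-1/26005) = 49300*(-1/26005) = -9860/5201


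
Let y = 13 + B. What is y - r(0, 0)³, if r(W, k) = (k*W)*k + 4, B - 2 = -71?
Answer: -120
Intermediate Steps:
B = -69 (B = 2 - 71 = -69)
r(W, k) = 4 + W*k² (r(W, k) = (W*k)*k + 4 = W*k² + 4 = 4 + W*k²)
y = -56 (y = 13 - 69 = -56)
y - r(0, 0)³ = -56 - (4 + 0*0²)³ = -56 - (4 + 0*0)³ = -56 - (4 + 0)³ = -56 - 1*4³ = -56 - 1*64 = -56 - 64 = -120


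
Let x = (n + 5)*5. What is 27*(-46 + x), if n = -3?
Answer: -972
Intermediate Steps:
x = 10 (x = (-3 + 5)*5 = 2*5 = 10)
27*(-46 + x) = 27*(-46 + 10) = 27*(-36) = -972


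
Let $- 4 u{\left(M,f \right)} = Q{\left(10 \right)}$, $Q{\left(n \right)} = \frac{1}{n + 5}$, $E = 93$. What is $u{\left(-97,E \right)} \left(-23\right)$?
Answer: $\frac{23}{60} \approx 0.38333$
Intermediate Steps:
$Q{\left(n \right)} = \frac{1}{5 + n}$
$u{\left(M,f \right)} = - \frac{1}{60}$ ($u{\left(M,f \right)} = - \frac{1}{4 \left(5 + 10\right)} = - \frac{1}{4 \cdot 15} = \left(- \frac{1}{4}\right) \frac{1}{15} = - \frac{1}{60}$)
$u{\left(-97,E \right)} \left(-23\right) = \left(- \frac{1}{60}\right) \left(-23\right) = \frac{23}{60}$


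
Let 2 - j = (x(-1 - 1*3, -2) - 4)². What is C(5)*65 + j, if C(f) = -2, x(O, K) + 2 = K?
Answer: -192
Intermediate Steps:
x(O, K) = -2 + K
j = -62 (j = 2 - ((-2 - 2) - 4)² = 2 - (-4 - 4)² = 2 - 1*(-8)² = 2 - 1*64 = 2 - 64 = -62)
C(5)*65 + j = -2*65 - 62 = -130 - 62 = -192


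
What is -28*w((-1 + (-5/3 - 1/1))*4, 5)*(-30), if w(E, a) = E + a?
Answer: -8120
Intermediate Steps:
-28*w((-1 + (-5/3 - 1/1))*4, 5)*(-30) = -28*((-1 + (-5/3 - 1/1))*4 + 5)*(-30) = -28*((-1 + (-5*⅓ - 1*1))*4 + 5)*(-30) = -28*((-1 + (-5/3 - 1))*4 + 5)*(-30) = -28*((-1 - 8/3)*4 + 5)*(-30) = -28*(-11/3*4 + 5)*(-30) = -28*(-44/3 + 5)*(-30) = -28*(-29/3)*(-30) = (812/3)*(-30) = -8120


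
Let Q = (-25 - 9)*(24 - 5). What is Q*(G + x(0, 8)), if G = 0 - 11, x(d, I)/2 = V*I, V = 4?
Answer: -34238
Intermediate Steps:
x(d, I) = 8*I (x(d, I) = 2*(4*I) = 8*I)
Q = -646 (Q = -34*19 = -646)
G = -11
Q*(G + x(0, 8)) = -646*(-11 + 8*8) = -646*(-11 + 64) = -646*53 = -34238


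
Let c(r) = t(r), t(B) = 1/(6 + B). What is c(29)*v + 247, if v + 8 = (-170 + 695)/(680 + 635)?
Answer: 2271636/9205 ≈ 246.78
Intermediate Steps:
c(r) = 1/(6 + r)
v = -1999/263 (v = -8 + (-170 + 695)/(680 + 635) = -8 + 525/1315 = -8 + 525*(1/1315) = -8 + 105/263 = -1999/263 ≈ -7.6008)
c(29)*v + 247 = -1999/263/(6 + 29) + 247 = -1999/263/35 + 247 = (1/35)*(-1999/263) + 247 = -1999/9205 + 247 = 2271636/9205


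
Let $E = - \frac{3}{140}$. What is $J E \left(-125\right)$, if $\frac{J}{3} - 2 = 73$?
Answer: $\frac{16875}{28} \approx 602.68$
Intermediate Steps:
$J = 225$ ($J = 6 + 3 \cdot 73 = 6 + 219 = 225$)
$E = - \frac{3}{140}$ ($E = \left(-3\right) \frac{1}{140} = - \frac{3}{140} \approx -0.021429$)
$J E \left(-125\right) = 225 \left(- \frac{3}{140}\right) \left(-125\right) = \left(- \frac{135}{28}\right) \left(-125\right) = \frac{16875}{28}$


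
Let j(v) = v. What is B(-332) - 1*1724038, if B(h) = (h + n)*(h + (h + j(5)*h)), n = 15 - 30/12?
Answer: -981520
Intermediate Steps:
n = 25/2 (n = 15 - 30/12 = 15 - 15*1/6 = 15 - 5/2 = 25/2 ≈ 12.500)
B(h) = 7*h*(25/2 + h) (B(h) = (h + 25/2)*(h + (h + 5*h)) = (25/2 + h)*(h + 6*h) = (25/2 + h)*(7*h) = 7*h*(25/2 + h))
B(-332) - 1*1724038 = (7/2)*(-332)*(25 + 2*(-332)) - 1*1724038 = (7/2)*(-332)*(25 - 664) - 1724038 = (7/2)*(-332)*(-639) - 1724038 = 742518 - 1724038 = -981520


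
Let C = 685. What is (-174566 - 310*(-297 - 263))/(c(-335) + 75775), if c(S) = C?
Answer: -483/38230 ≈ -0.012634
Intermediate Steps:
c(S) = 685
(-174566 - 310*(-297 - 263))/(c(-335) + 75775) = (-174566 - 310*(-297 - 263))/(685 + 75775) = (-174566 - 310*(-560))/76460 = (-174566 + 173600)*(1/76460) = -966*1/76460 = -483/38230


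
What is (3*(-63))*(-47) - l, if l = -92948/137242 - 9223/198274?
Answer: 120869814925341/13605760154 ≈ 8883.7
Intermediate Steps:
l = -9847477359/13605760154 (l = -92948*1/137242 - 9223*1/198274 = -46474/68621 - 9223/198274 = -9847477359/13605760154 ≈ -0.72377)
(3*(-63))*(-47) - l = (3*(-63))*(-47) - 1*(-9847477359/13605760154) = -189*(-47) + 9847477359/13605760154 = 8883 + 9847477359/13605760154 = 120869814925341/13605760154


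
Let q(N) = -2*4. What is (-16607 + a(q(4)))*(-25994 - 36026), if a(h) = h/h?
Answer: 1029904120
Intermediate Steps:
q(N) = -8
a(h) = 1
(-16607 + a(q(4)))*(-25994 - 36026) = (-16607 + 1)*(-25994 - 36026) = -16606*(-62020) = 1029904120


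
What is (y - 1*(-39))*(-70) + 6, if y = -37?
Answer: -134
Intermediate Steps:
(y - 1*(-39))*(-70) + 6 = (-37 - 1*(-39))*(-70) + 6 = (-37 + 39)*(-70) + 6 = 2*(-70) + 6 = -140 + 6 = -134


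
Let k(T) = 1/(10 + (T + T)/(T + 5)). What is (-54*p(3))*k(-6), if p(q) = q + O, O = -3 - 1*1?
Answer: 27/11 ≈ 2.4545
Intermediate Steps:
O = -4 (O = -3 - 1 = -4)
k(T) = 1/(10 + 2*T/(5 + T)) (k(T) = 1/(10 + (2*T)/(5 + T)) = 1/(10 + 2*T/(5 + T)))
p(q) = -4 + q (p(q) = q - 4 = -4 + q)
(-54*p(3))*k(-6) = (-54*(-4 + 3))*((5 - 6)/(2*(25 + 6*(-6)))) = (-54*(-1))*((½)*(-1)/(25 - 36)) = 54*((½)*(-1)/(-11)) = 54*((½)*(-1/11)*(-1)) = 54*(1/22) = 27/11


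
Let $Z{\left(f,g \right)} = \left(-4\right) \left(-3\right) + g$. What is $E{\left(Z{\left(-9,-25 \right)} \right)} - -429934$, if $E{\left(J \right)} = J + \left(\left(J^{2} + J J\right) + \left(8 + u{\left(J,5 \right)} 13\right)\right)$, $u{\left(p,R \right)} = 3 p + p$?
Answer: $429591$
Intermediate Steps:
$Z{\left(f,g \right)} = 12 + g$
$u{\left(p,R \right)} = 4 p$
$E{\left(J \right)} = 8 + 2 J^{2} + 53 J$ ($E{\left(J \right)} = J + \left(\left(J^{2} + J J\right) + \left(8 + 4 J 13\right)\right) = J + \left(\left(J^{2} + J^{2}\right) + \left(8 + 52 J\right)\right) = J + \left(2 J^{2} + \left(8 + 52 J\right)\right) = J + \left(8 + 2 J^{2} + 52 J\right) = 8 + 2 J^{2} + 53 J$)
$E{\left(Z{\left(-9,-25 \right)} \right)} - -429934 = \left(8 + 2 \left(12 - 25\right)^{2} + 53 \left(12 - 25\right)\right) - -429934 = \left(8 + 2 \left(-13\right)^{2} + 53 \left(-13\right)\right) + 429934 = \left(8 + 2 \cdot 169 - 689\right) + 429934 = \left(8 + 338 - 689\right) + 429934 = -343 + 429934 = 429591$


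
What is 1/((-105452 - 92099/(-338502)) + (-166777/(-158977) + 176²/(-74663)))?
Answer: -309070546547154/32591827174875342989 ≈ -9.4831e-6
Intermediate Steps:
1/((-105452 - 92099/(-338502)) + (-166777/(-158977) + 176²/(-74663))) = 1/((-105452 - 92099*(-1/338502)) + (-166777*(-1/158977) + 30976*(-1/74663))) = 1/((-105452 + 92099/338502) + (12829/12229 - 30976/74663)) = 1/(-35695620805/338502 + 579046123/913053827) = 1/(-32591827174875342989/309070546547154) = -309070546547154/32591827174875342989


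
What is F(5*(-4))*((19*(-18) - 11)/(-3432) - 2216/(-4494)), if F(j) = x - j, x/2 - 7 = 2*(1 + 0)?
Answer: 29107031/1285284 ≈ 22.646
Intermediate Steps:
x = 18 (x = 14 + 2*(2*(1 + 0)) = 14 + 2*(2*1) = 14 + 2*2 = 14 + 4 = 18)
F(j) = 18 - j
F(5*(-4))*((19*(-18) - 11)/(-3432) - 2216/(-4494)) = (18 - 5*(-4))*((19*(-18) - 11)/(-3432) - 2216/(-4494)) = (18 - 1*(-20))*((-342 - 11)*(-1/3432) - 2216*(-1/4494)) = (18 + 20)*(-353*(-1/3432) + 1108/2247) = 38*(353/3432 + 1108/2247) = 38*(1531949/2570568) = 29107031/1285284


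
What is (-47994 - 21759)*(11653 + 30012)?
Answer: -2906258745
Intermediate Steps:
(-47994 - 21759)*(11653 + 30012) = -69753*41665 = -2906258745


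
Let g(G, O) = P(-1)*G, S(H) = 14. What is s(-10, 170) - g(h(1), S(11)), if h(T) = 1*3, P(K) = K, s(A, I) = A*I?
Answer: -1697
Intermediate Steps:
h(T) = 3
g(G, O) = -G
s(-10, 170) - g(h(1), S(11)) = -10*170 - (-1)*3 = -1700 - 1*(-3) = -1700 + 3 = -1697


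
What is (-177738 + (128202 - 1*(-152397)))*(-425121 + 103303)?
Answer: -33102521298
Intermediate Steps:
(-177738 + (128202 - 1*(-152397)))*(-425121 + 103303) = (-177738 + (128202 + 152397))*(-321818) = (-177738 + 280599)*(-321818) = 102861*(-321818) = -33102521298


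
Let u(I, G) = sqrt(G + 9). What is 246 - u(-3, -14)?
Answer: 246 - I*sqrt(5) ≈ 246.0 - 2.2361*I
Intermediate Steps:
u(I, G) = sqrt(9 + G)
246 - u(-3, -14) = 246 - sqrt(9 - 14) = 246 - sqrt(-5) = 246 - I*sqrt(5)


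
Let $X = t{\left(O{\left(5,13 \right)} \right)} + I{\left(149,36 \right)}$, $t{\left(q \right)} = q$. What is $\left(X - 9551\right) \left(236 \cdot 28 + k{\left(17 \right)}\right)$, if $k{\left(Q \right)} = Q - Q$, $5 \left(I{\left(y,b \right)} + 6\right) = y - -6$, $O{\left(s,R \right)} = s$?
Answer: $-62914768$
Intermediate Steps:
$I{\left(y,b \right)} = - \frac{24}{5} + \frac{y}{5}$ ($I{\left(y,b \right)} = -6 + \frac{y - -6}{5} = -6 + \frac{y + 6}{5} = -6 + \frac{6 + y}{5} = -6 + \left(\frac{6}{5} + \frac{y}{5}\right) = - \frac{24}{5} + \frac{y}{5}$)
$k{\left(Q \right)} = 0$
$X = 30$ ($X = 5 + \left(- \frac{24}{5} + \frac{1}{5} \cdot 149\right) = 5 + \left(- \frac{24}{5} + \frac{149}{5}\right) = 5 + 25 = 30$)
$\left(X - 9551\right) \left(236 \cdot 28 + k{\left(17 \right)}\right) = \left(30 - 9551\right) \left(236 \cdot 28 + 0\right) = - 9521 \left(6608 + 0\right) = \left(-9521\right) 6608 = -62914768$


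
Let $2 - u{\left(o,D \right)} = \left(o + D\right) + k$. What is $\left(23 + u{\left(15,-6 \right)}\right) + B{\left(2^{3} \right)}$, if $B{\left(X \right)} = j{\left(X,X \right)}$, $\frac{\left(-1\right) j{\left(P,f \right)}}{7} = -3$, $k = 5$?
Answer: $32$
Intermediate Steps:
$u{\left(o,D \right)} = -3 - D - o$ ($u{\left(o,D \right)} = 2 - \left(\left(o + D\right) + 5\right) = 2 - \left(\left(D + o\right) + 5\right) = 2 - \left(5 + D + o\right) = -3 - D - o$)
$j{\left(P,f \right)} = 21$ ($j{\left(P,f \right)} = \left(-7\right) \left(-3\right) = 21$)
$B{\left(X \right)} = 21$
$\left(23 + u{\left(15,-6 \right)}\right) + B{\left(2^{3} \right)} = \left(23 - 12\right) + 21 = 11 + 21 = 32$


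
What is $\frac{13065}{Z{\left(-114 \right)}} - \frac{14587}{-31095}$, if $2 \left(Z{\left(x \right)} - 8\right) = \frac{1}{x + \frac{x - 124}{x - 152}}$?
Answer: $\frac{116439354827}{71238645} \approx 1634.5$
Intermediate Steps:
$Z{\left(x \right)} = 8 + \frac{1}{2 \left(x + \frac{-124 + x}{-152 + x}\right)}$ ($Z{\left(x \right)} = 8 + \frac{1}{2 \left(x + \frac{x - 124}{x - 152}\right)} = 8 + \frac{1}{2 \left(x + \frac{-124 + x}{-152 + x}\right)}$)
$\frac{13065}{Z{\left(-114 \right)}} - \frac{14587}{-31095} = \frac{13065}{\frac{1}{2} \frac{1}{124 - \left(-114\right)^{2} + 151 \left(-114\right)} \left(2136 - 16 \left(-114\right)^{2} + 2415 \left(-114\right)\right)} - \frac{14587}{-31095} = \frac{13065}{\frac{1}{2} \frac{1}{124 - 12996 - 17214} \left(2136 - 207936 - 275310\right)} - - \frac{14587}{31095} = \frac{13065}{\frac{1}{2} \frac{1}{124 - 12996 - 17214} \left(2136 - 207936 - 275310\right)} + \frac{14587}{31095} = \frac{13065}{\frac{1}{2} \frac{1}{-30086} \left(-481110\right)} + \frac{14587}{31095} = \frac{13065}{\frac{1}{2} \left(- \frac{1}{30086}\right) \left(-481110\right)} + \frac{14587}{31095} = \frac{13065}{\frac{34365}{4298}} + \frac{14587}{31095} = 13065 \cdot \frac{4298}{34365} + \frac{14587}{31095} = \frac{3743558}{2291} + \frac{14587}{31095} = \frac{116439354827}{71238645}$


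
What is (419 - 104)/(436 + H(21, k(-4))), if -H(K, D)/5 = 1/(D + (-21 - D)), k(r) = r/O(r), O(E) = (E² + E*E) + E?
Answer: 6615/9161 ≈ 0.72208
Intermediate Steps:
O(E) = E + 2*E² (O(E) = (E² + E²) + E = 2*E² + E = E + 2*E²)
k(r) = 1/(1 + 2*r) (k(r) = r/((r*(1 + 2*r))) = r*(1/(r*(1 + 2*r))) = 1/(1 + 2*r))
H(K, D) = 5/21 (H(K, D) = -5/(D + (-21 - D)) = -5/(-21) = -5*(-1/21) = 5/21)
(419 - 104)/(436 + H(21, k(-4))) = (419 - 104)/(436 + 5/21) = 315/(9161/21) = 315*(21/9161) = 6615/9161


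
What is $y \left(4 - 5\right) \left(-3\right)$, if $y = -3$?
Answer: $-9$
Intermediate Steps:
$y \left(4 - 5\right) \left(-3\right) = - 3 \left(4 - 5\right) \left(-3\right) = \left(-3\right) \left(-1\right) \left(-3\right) = 3 \left(-3\right) = -9$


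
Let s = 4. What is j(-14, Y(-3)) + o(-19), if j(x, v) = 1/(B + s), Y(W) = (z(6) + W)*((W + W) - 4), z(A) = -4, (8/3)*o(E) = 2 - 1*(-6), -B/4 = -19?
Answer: 241/80 ≈ 3.0125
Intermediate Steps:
B = 76 (B = -4*(-19) = 76)
o(E) = 3 (o(E) = 3*(2 - 1*(-6))/8 = 3*(2 + 6)/8 = (3/8)*8 = 3)
Y(W) = (-4 + W)*(-4 + 2*W) (Y(W) = (-4 + W)*((W + W) - 4) = (-4 + W)*(2*W - 4) = (-4 + W)*(-4 + 2*W))
j(x, v) = 1/80 (j(x, v) = 1/(76 + 4) = 1/80)
j(-14, Y(-3)) + o(-19) = 1/80 + 3 = 241/80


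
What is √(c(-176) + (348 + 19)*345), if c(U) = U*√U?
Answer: √(126615 - 704*I*√11) ≈ 355.85 - 3.281*I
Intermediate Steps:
c(U) = U^(3/2)
√(c(-176) + (348 + 19)*345) = √((-176)^(3/2) + (348 + 19)*345) = √(-704*I*√11 + 367*345) = √(-704*I*√11 + 126615) = √(126615 - 704*I*√11)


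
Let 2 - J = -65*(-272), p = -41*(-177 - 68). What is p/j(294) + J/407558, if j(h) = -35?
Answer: -58493412/203779 ≈ -287.04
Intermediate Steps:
p = 10045 (p = -41*(-245) = 10045)
J = -17678 (J = 2 - (-65)*(-272) = 2 - 1*17680 = 2 - 17680 = -17678)
p/j(294) + J/407558 = 10045/(-35) - 17678/407558 = 10045*(-1/35) - 17678*1/407558 = -287 - 8839/203779 = -58493412/203779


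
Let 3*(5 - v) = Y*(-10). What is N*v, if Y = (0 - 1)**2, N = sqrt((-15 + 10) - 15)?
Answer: 50*I*sqrt(5)/3 ≈ 37.268*I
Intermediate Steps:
N = 2*I*sqrt(5) (N = sqrt(-5 - 15) = sqrt(-20) = 2*I*sqrt(5) ≈ 4.4721*I)
Y = 1 (Y = (-1)**2 = 1)
v = 25/3 (v = 5 - (-10)/3 = 5 - 1/3*(-10) = 5 + 10/3 = 25/3 ≈ 8.3333)
N*v = (2*I*sqrt(5))*(25/3) = 50*I*sqrt(5)/3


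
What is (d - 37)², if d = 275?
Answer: 56644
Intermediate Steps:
(d - 37)² = (275 - 37)² = 238² = 56644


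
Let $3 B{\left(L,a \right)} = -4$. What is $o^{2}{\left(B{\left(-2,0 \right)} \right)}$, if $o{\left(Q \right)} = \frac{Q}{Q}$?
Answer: $1$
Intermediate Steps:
$B{\left(L,a \right)} = - \frac{4}{3}$ ($B{\left(L,a \right)} = \frac{1}{3} \left(-4\right) = - \frac{4}{3}$)
$o{\left(Q \right)} = 1$
$o^{2}{\left(B{\left(-2,0 \right)} \right)} = 1^{2} = 1$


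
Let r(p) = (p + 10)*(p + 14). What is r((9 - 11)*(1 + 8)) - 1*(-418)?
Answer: 450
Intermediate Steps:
r(p) = (10 + p)*(14 + p)
r((9 - 11)*(1 + 8)) - 1*(-418) = (140 + ((9 - 11)*(1 + 8))² + 24*((9 - 11)*(1 + 8))) - 1*(-418) = (140 + (-2*9)² + 24*(-2*9)) + 418 = (140 + (-18)² + 24*(-18)) + 418 = (140 + 324 - 432) + 418 = 32 + 418 = 450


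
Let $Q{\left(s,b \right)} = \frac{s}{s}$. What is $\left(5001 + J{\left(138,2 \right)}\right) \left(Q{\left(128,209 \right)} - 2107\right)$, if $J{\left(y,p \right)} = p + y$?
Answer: $-10826946$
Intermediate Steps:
$Q{\left(s,b \right)} = 1$
$\left(5001 + J{\left(138,2 \right)}\right) \left(Q{\left(128,209 \right)} - 2107\right) = \left(5001 + \left(2 + 138\right)\right) \left(1 - 2107\right) = \left(5001 + 140\right) \left(-2106\right) = 5141 \left(-2106\right) = -10826946$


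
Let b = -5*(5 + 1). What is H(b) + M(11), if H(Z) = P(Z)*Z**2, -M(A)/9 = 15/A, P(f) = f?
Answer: -297135/11 ≈ -27012.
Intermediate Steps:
M(A) = -135/A
b = -30 (b = -5*6 = -30)
H(Z) = Z**3 (H(Z) = Z*Z**2 = Z**3)
H(b) + M(11) = (-30)**3 - 135/11 = -27000 - 135*1/11 = -27000 - 135/11 = -297135/11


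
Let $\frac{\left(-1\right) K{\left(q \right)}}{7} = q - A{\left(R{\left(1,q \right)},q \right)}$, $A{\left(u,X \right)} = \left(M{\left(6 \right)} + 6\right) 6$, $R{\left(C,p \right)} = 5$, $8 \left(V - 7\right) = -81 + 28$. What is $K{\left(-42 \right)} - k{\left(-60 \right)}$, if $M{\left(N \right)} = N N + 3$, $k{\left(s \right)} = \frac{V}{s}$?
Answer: $\frac{349441}{160} \approx 2184.0$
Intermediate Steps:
$V = \frac{3}{8}$ ($V = 7 + \frac{-81 + 28}{8} = 7 + \frac{1}{8} \left(-53\right) = 7 - \frac{53}{8} = \frac{3}{8} \approx 0.375$)
$k{\left(s \right)} = \frac{3}{8 s}$
$M{\left(N \right)} = 3 + N^{2}$ ($M{\left(N \right)} = N^{2} + 3 = 3 + N^{2}$)
$A{\left(u,X \right)} = 270$ ($A{\left(u,X \right)} = \left(\left(3 + 6^{2}\right) + 6\right) 6 = \left(\left(3 + 36\right) + 6\right) 6 = \left(39 + 6\right) 6 = 45 \cdot 6 = 270$)
$K{\left(q \right)} = 1890 - 7 q$ ($K{\left(q \right)} = - 7 \left(q - 270\right) = - 7 \left(-270 + q\right) = 1890 - 7 q$)
$K{\left(-42 \right)} - k{\left(-60 \right)} = \left(1890 - -294\right) - \frac{3}{8 \left(-60\right)} = \left(1890 + 294\right) - \frac{3}{8} \left(- \frac{1}{60}\right) = 2184 - - \frac{1}{160} = 2184 + \frac{1}{160} = \frac{349441}{160}$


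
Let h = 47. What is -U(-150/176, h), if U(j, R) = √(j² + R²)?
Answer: -√17112121/88 ≈ -47.008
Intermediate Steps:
U(j, R) = √(R² + j²)
-U(-150/176, h) = -√(47² + (-150/176)²) = -√(2209 + (-150*1/176)²) = -√(2209 + (-75/88)²) = -√(2209 + 5625/7744) = -√(17112121/7744) = -√17112121/88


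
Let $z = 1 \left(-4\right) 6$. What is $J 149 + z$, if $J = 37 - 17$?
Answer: $2956$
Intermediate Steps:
$J = 20$
$z = -24$ ($z = \left(-4\right) 6 = -24$)
$J 149 + z = 20 \cdot 149 - 24 = 2980 - 24 = 2956$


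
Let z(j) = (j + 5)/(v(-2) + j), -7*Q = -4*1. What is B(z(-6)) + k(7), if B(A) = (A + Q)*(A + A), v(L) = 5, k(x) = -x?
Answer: -27/7 ≈ -3.8571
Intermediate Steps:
Q = 4/7 (Q = -(-4)/7 = -⅐*(-4) = 4/7 ≈ 0.57143)
z(j) = 1 (z(j) = (j + 5)/(5 + j) = (5 + j)/(5 + j) = 1)
B(A) = 2*A*(4/7 + A) (B(A) = (A + 4/7)*(A + A) = (4/7 + A)*(2*A) = 2*A*(4/7 + A))
B(z(-6)) + k(7) = (2/7)*1*(4 + 7*1) - 1*7 = (2/7)*1*(4 + 7) - 7 = (2/7)*1*11 - 7 = 22/7 - 7 = -27/7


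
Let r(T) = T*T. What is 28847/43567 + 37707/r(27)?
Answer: 554603444/10586781 ≈ 52.386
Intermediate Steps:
r(T) = T²
28847/43567 + 37707/r(27) = 28847/43567 + 37707/(27²) = 28847*(1/43567) + 37707/729 = 28847/43567 + 37707*(1/729) = 28847/43567 + 12569/243 = 554603444/10586781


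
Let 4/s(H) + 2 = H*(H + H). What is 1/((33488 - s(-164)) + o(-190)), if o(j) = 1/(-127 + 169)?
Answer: 125510/4203081859 ≈ 2.9861e-5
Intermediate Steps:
s(H) = 4/(-2 + 2*H**2) (s(H) = 4/(-2 + H*(H + H)) = 4/(-2 + H*(2*H)) = 4/(-2 + 2*H**2))
o(j) = 1/42
1/((33488 - s(-164)) + o(-190)) = 1/((33488 - 2/(-1 + (-164)**2)) + 1/42) = 1/((33488 - 2/(-1 + 26896)) + 1/42) = 1/((33488 - 2/26895) + 1/42) = 1/(900659758/26895 + 1/42) = 1/(4203081859/125510) = 125510/4203081859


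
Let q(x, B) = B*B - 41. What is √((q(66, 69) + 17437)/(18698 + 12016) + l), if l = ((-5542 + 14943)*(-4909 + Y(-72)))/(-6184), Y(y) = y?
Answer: √17074744962372150042/47483844 ≈ 87.022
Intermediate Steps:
q(x, B) = -41 + B² (q(x, B) = B² - 41 = -41 + B²)
l = 46826381/6184 (l = ((-5542 + 14943)*(-4909 - 72))/(-6184) = (9401*(-4981))*(-1/6184) = -46826381*(-1/6184) = 46826381/6184 ≈ 7572.2)
√((q(66, 69) + 17437)/(18698 + 12016) + l) = √(((-41 + 69²) + 17437)/(18698 + 12016) + 46826381/6184) = √(((-41 + 4761) + 17437)/30714 + 46826381/6184) = √((4720 + 17437)*(1/30714) + 46826381/6184) = √(22157*(1/30714) + 46826381/6184) = √(22157/30714 + 46826381/6184) = √(719181242461/94967688) = √17074744962372150042/47483844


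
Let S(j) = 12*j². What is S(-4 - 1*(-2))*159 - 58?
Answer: 7574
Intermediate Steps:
S(-4 - 1*(-2))*159 - 58 = (12*(-4 - 1*(-2))²)*159 - 58 = (12*(-4 + 2)²)*159 - 58 = (12*(-2)²)*159 - 58 = (12*4)*159 - 58 = 48*159 - 58 = 7632 - 58 = 7574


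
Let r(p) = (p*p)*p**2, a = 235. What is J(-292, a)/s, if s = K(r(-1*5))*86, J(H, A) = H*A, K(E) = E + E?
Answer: -3431/5375 ≈ -0.63833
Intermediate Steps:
r(p) = p**4 (r(p) = p**2*p**2 = p**4)
K(E) = 2*E
J(H, A) = A*H
s = 107500 (s = (2*(-1*5)**4)*86 = (2*(-5)**4)*86 = (2*625)*86 = 1250*86 = 107500)
J(-292, a)/s = (235*(-292))/107500 = -68620*1/107500 = -3431/5375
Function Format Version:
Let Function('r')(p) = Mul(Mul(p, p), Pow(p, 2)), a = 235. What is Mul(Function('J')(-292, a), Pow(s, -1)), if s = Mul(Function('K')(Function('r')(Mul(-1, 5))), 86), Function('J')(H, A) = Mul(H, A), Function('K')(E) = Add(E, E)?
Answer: Rational(-3431, 5375) ≈ -0.63833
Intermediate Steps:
Function('r')(p) = Pow(p, 4) (Function('r')(p) = Mul(Pow(p, 2), Pow(p, 2)) = Pow(p, 4))
Function('K')(E) = Mul(2, E)
Function('J')(H, A) = Mul(A, H)
s = 107500 (s = Mul(Mul(2, Pow(Mul(-1, 5), 4)), 86) = Mul(Mul(2, Pow(-5, 4)), 86) = Mul(Mul(2, 625), 86) = Mul(1250, 86) = 107500)
Mul(Function('J')(-292, a), Pow(s, -1)) = Mul(Mul(235, -292), Pow(107500, -1)) = Mul(-68620, Rational(1, 107500)) = Rational(-3431, 5375)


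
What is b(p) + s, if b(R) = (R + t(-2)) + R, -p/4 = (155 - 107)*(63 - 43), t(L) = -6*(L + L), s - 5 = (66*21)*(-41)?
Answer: -64477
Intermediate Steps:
s = -56821 (s = 5 + (66*21)*(-41) = 5 + 1386*(-41) = 5 - 56826 = -56821)
t(L) = -12*L
p = -3840 (p = -4*(155 - 107)*(63 - 43) = -192*20 = -4*960 = -3840)
b(R) = 24 + 2*R (b(R) = (R - 12*(-2)) + R = (R + 24) + R = (24 + R) + R = 24 + 2*R)
b(p) + s = (24 + 2*(-3840)) - 56821 = (24 - 7680) - 56821 = -7656 - 56821 = -64477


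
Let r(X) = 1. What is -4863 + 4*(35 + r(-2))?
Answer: -4719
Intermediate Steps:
-4863 + 4*(35 + r(-2)) = -4863 + 4*(35 + 1) = -4863 + 4*36 = -4863 + 144 = -4719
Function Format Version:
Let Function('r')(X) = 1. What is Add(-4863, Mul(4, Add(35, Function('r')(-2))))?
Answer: -4719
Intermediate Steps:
Add(-4863, Mul(4, Add(35, Function('r')(-2)))) = Add(-4863, Mul(4, Add(35, 1))) = Add(-4863, Mul(4, 36)) = Add(-4863, 144) = -4719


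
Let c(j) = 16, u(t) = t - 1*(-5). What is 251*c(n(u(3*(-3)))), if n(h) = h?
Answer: 4016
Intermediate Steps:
u(t) = 5 + t (u(t) = t + 5 = 5 + t)
251*c(n(u(3*(-3)))) = 251*16 = 4016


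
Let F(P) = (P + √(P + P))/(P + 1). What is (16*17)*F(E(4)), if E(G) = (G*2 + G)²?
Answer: 39168/145 + 3264*√2/145 ≈ 301.96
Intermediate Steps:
E(G) = 9*G² (E(G) = (2*G + G)² = (3*G)² = 9*G²)
F(P) = (P + √2*√P)/(1 + P) (F(P) = (P + √(2*P))/(1 + P) = (P + √2*√P)/(1 + P))
(16*17)*F(E(4)) = (16*17)*((9*4² + √2*√(9*4²))/(1 + 9*4²)) = 272*((9*16 + √2*√(9*16))/(1 + 9*16)) = 272*((144 + √2*√144)/(1 + 144)) = 272*((144 + √2*12)/145) = 272*((144 + 12*√2)/145) = 272*(144/145 + 12*√2/145) = 39168/145 + 3264*√2/145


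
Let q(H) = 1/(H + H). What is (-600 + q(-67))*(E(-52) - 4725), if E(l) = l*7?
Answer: 409160689/134 ≈ 3.0534e+6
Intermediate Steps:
E(l) = 7*l
q(H) = 1/(2*H)
(-600 + q(-67))*(E(-52) - 4725) = (-600 + (1/2)/(-67))*(7*(-52) - 4725) = (-600 + (1/2)*(-1/67))*(-364 - 4725) = (-600 - 1/134)*(-5089) = -80401/134*(-5089) = 409160689/134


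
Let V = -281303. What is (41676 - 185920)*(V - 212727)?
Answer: 71260863320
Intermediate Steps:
(41676 - 185920)*(V - 212727) = (41676 - 185920)*(-281303 - 212727) = -144244*(-494030) = 71260863320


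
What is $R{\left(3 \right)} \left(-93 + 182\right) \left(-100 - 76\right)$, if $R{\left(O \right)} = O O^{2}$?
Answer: $-422928$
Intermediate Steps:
$R{\left(O \right)} = O^{3}$
$R{\left(3 \right)} \left(-93 + 182\right) \left(-100 - 76\right) = 3^{3} \left(-93 + 182\right) \left(-100 - 76\right) = 27 \cdot 89 \left(-176\right) = 27 \left(-15664\right) = -422928$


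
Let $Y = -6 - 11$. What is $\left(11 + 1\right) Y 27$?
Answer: $-5508$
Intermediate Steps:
$Y = -17$ ($Y = -6 - 11 = -17$)
$\left(11 + 1\right) Y 27 = \left(11 + 1\right) \left(-17\right) 27 = 12 \left(-17\right) 27 = \left(-204\right) 27 = -5508$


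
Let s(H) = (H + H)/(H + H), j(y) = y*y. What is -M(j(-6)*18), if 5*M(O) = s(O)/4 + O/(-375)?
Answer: 739/2500 ≈ 0.29560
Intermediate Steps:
j(y) = y²
s(H) = 1 (s(H) = (2*H)/((2*H)) = (2*H)*(1/(2*H)) = 1)
M(O) = 1/20 - O/1875 (M(O) = (1/4 + O/(-375))/5 = (1*(¼) + O*(-1/375))/5 = (¼ - O/375)/5 = 1/20 - O/1875)
-M(j(-6)*18) = -(1/20 - (-6)²*18/1875) = -(1/20 - 12*18/625) = -(1/20 - 1/1875*648) = -(1/20 - 216/625) = -1*(-739/2500) = 739/2500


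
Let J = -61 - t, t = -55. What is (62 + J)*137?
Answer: 7672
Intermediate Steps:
J = -6 (J = -61 - 1*(-55) = -61 + 55 = -6)
(62 + J)*137 = (62 - 6)*137 = 56*137 = 7672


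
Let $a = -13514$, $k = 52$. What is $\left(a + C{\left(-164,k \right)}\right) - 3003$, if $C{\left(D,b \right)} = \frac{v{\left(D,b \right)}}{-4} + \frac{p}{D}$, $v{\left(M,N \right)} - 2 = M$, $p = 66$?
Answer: $- \frac{675553}{41} \approx -16477.0$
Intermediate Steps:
$v{\left(M,N \right)} = 2 + M$
$C{\left(D,b \right)} = - \frac{1}{2} + \frac{66}{D} - \frac{D}{4}$ ($C{\left(D,b \right)} = \frac{2 + D}{-4} + \frac{66}{D} = \left(2 + D\right) \left(- \frac{1}{4}\right) + \frac{66}{D} = \left(- \frac{1}{2} - \frac{D}{4}\right) + \frac{66}{D} = - \frac{1}{2} + \frac{66}{D} - \frac{D}{4}$)
$\left(a + C{\left(-164,k \right)}\right) - 3003 = \left(-13514 + \frac{264 - - 164 \left(2 - 164\right)}{4 \left(-164\right)}\right) - 3003 = \left(-13514 + \frac{1}{4} \left(- \frac{1}{164}\right) \left(264 - \left(-164\right) \left(-162\right)\right)\right) - 3003 = \left(-13514 + \frac{1}{4} \left(- \frac{1}{164}\right) \left(264 - 26568\right)\right) - 3003 = \left(-13514 + \frac{1}{4} \left(- \frac{1}{164}\right) \left(-26304\right)\right) - 3003 = \left(-13514 + \frac{1644}{41}\right) - 3003 = - \frac{552430}{41} - 3003 = - \frac{675553}{41}$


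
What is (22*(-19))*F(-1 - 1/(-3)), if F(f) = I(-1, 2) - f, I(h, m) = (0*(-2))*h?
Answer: -836/3 ≈ -278.67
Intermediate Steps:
I(h, m) = 0 (I(h, m) = 0*h = 0)
F(f) = -f (F(f) = 0 - f = -f)
(22*(-19))*F(-1 - 1/(-3)) = (22*(-19))*(-(-1 - 1/(-3))) = -(-418)*(-1 - 1*(-⅓)) = -(-418)*(-1 + ⅓) = -(-418)*(-2)/3 = -418*⅔ = -836/3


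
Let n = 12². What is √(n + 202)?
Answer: √346 ≈ 18.601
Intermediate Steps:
n = 144
√(n + 202) = √(144 + 202) = √346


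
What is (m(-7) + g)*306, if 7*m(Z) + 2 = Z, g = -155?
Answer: -334764/7 ≈ -47823.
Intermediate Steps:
m(Z) = -2/7 + Z/7
(m(-7) + g)*306 = ((-2/7 + (1/7)*(-7)) - 155)*306 = ((-2/7 - 1) - 155)*306 = (-9/7 - 155)*306 = -1094/7*306 = -334764/7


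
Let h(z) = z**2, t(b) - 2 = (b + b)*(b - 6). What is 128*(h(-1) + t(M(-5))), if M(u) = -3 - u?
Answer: -1664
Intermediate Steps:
t(b) = 2 + 2*b*(-6 + b) (t(b) = 2 + (b + b)*(b - 6) = 2 + (2*b)*(-6 + b) = 2 + 2*b*(-6 + b))
128*(h(-1) + t(M(-5))) = 128*((-1)**2 + (2 - 12*(-3 - 1*(-5)) + 2*(-3 - 1*(-5))**2)) = 128*(1 + (2 - 12*(-3 + 5) + 2*(-3 + 5)**2)) = 128*(1 + (2 - 12*2 + 2*2**2)) = 128*(1 + (2 - 24 + 2*4)) = 128*(1 + (2 - 24 + 8)) = 128*(1 - 14) = 128*(-13) = -1664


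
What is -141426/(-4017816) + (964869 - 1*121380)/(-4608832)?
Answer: -12672106137/85728884032 ≈ -0.14782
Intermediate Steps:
-141426/(-4017816) + (964869 - 1*121380)/(-4608832) = -141426*(-1/4017816) + (964869 - 121380)*(-1/4608832) = 2619/74404 + 843489*(-1/4608832) = 2619/74404 - 843489/4608832 = -12672106137/85728884032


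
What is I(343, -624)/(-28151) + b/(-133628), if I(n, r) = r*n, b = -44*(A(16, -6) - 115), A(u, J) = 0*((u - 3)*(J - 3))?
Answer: 646777819/85494587 ≈ 7.5651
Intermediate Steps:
A(u, J) = 0 (A(u, J) = 0*((-3 + u)*(-3 + J)) = 0*((-3 + J)*(-3 + u)) = 0)
b = 5060 (b = -44*(0 - 115) = -44*(-115) = 5060)
I(n, r) = n*r
I(343, -624)/(-28151) + b/(-133628) = (343*(-624))/(-28151) + 5060/(-133628) = -214032*(-1/28151) + 5060*(-1/133628) = 214032/28151 - 115/3037 = 646777819/85494587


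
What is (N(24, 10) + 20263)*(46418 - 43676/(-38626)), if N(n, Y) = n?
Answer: 18187146836864/19313 ≈ 9.4171e+8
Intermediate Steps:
(N(24, 10) + 20263)*(46418 - 43676/(-38626)) = (24 + 20263)*(46418 - 43676/(-38626)) = 20287*(46418 - 43676*(-1/38626)) = 20287*(46418 + 21838/19313) = 20287*(896492672/19313) = 18187146836864/19313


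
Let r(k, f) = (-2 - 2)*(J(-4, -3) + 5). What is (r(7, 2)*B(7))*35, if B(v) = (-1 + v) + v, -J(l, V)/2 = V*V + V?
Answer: 12740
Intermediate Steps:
J(l, V) = -2*V - 2*V² (J(l, V) = -2*(V*V + V) = -2*(V² + V) = -2*(V + V²) = -2*V - 2*V²)
r(k, f) = 28 (r(k, f) = (-2 - 2)*(-2*(-3)*(1 - 3) + 5) = -4*(-2*(-3)*(-2) + 5) = -4*(-12 + 5) = -4*(-7) = 28)
B(v) = -1 + 2*v
(r(7, 2)*B(7))*35 = (28*(-1 + 2*7))*35 = (28*(-1 + 14))*35 = (28*13)*35 = 364*35 = 12740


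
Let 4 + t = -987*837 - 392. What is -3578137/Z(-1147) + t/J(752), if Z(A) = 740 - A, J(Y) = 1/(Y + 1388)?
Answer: -3337619920837/1887 ≈ -1.7687e+9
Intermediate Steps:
J(Y) = 1/(1388 + Y)
t = -826515 (t = -4 + (-987*837 - 392) = -4 + (-826119 - 392) = -4 - 826511 = -826515)
-3578137/Z(-1147) + t/J(752) = -3578137/(740 - 1*(-1147)) - 826515/(1/(1388 + 752)) = -3578137/(740 + 1147) - 826515/(1/2140) = -3578137/1887 - 826515/1/2140 = -3578137*1/1887 - 826515*2140 = -3578137/1887 - 1768742100 = -3337619920837/1887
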